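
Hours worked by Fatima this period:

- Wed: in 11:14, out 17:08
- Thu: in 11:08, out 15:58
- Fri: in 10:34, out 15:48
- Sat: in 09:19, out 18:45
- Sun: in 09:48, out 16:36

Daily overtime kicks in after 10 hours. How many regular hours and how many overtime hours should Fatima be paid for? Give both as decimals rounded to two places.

Regular 32.20 hours, overtime 0.00 hours

Wed: 11:14–17:08 = 5 h 54 min
Thu: 11:08–15:58 = 4 h 50 min
Fri: 10:34–15:48 = 5 h 14 min
Sat: 09:19–18:45 = 9 h 26 min
Sun: 09:48–16:36 = 6 h 48 min
Wed reg 5 h 54 min / OT 0 h 0 min; Thu reg 4 h 50 min / OT 0 h 0 min; Fri reg 5 h 14 min / OT 0 h 0 min; Sat reg 9 h 26 min / OT 0 h 0 min; Sun reg 6 h 48 min / OT 0 h 0 min.
Totals: regular 32 h 12 min, overtime 0 h 0 min.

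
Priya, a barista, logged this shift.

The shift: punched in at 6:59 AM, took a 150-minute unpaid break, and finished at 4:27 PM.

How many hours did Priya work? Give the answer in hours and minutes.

6 h 58 min

The shift: 6:59 AM–4:27 PM = 9 h 28 min; less 150 min break → 6 h 58 min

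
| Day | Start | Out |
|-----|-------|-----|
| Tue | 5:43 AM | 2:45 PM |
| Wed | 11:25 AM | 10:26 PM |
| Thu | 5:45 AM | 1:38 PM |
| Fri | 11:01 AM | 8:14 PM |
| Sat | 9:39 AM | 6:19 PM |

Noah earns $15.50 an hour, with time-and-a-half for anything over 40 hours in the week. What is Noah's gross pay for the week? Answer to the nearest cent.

Tue: 5:43 AM–2:45 PM = 9 h 2 min
Wed: 11:25 AM–10:26 PM = 11 h 1 min
Thu: 5:45 AM–1:38 PM = 7 h 53 min
Fri: 11:01 AM–8:14 PM = 9 h 13 min
Sat: 9:39 AM–6:19 PM = 8 h 40 min
Total worked: 45 h 49 min = 2749 min.
Regular 40 h 0 min = 2400 min at $15.50/h; overtime 5 h 49 min = 349 min at $23.25/h.
Pay = (2400 × $15.50 + 349 × $23.25) ÷ 60 = $755.24.

$755.24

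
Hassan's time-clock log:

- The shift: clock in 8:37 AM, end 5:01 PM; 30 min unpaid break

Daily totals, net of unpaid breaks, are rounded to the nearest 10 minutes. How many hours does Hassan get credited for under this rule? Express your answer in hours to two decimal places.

7.83 hours

The shift: 8:37 AM–5:01 PM = 8 h 24 min − 30 min = 7 h 54 min → rounds to 7 h 50 min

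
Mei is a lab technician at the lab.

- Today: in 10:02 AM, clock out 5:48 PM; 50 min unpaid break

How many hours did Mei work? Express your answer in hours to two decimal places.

Today: 10:02 AM–5:48 PM = 7 h 46 min; less 50 min break → 6 h 56 min

6.93 hours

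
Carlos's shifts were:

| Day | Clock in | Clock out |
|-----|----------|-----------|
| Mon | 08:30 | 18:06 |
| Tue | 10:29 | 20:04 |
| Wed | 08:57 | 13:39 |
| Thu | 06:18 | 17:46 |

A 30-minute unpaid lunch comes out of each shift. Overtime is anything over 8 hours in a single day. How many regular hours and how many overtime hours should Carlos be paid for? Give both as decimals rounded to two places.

Mon: 08:30–18:06 = 9 h 36 min; less 30 min break → 9 h 6 min
Tue: 10:29–20:04 = 9 h 35 min; less 30 min break → 9 h 5 min
Wed: 08:57–13:39 = 4 h 42 min; less 30 min break → 4 h 12 min
Thu: 06:18–17:46 = 11 h 28 min; less 30 min break → 10 h 58 min
Mon reg 8 h 0 min / OT 1 h 6 min; Tue reg 8 h 0 min / OT 1 h 5 min; Wed reg 4 h 12 min / OT 0 h 0 min; Thu reg 8 h 0 min / OT 2 h 58 min.
Totals: regular 28 h 12 min, overtime 5 h 9 min.

Regular 28.20 hours, overtime 5.15 hours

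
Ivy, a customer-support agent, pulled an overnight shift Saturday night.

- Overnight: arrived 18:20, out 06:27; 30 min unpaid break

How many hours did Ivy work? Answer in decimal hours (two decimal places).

Overnight: 18:20 → midnight = 5 h 40 min; midnight → 06:27 = 6 h 27 min; span 12 h 7 min; less 30 min break → 11 h 37 min

11.62 hours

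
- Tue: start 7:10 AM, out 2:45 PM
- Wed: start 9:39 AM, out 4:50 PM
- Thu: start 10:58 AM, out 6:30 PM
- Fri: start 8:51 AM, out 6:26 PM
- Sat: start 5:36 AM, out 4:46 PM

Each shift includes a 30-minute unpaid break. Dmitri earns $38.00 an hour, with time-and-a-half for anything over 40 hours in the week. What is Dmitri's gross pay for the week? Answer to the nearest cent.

Tue: 7:10 AM–2:45 PM = 7 h 35 min; less 30 min break → 7 h 5 min
Wed: 9:39 AM–4:50 PM = 7 h 11 min; less 30 min break → 6 h 41 min
Thu: 10:58 AM–6:30 PM = 7 h 32 min; less 30 min break → 7 h 2 min
Fri: 8:51 AM–6:26 PM = 9 h 35 min; less 30 min break → 9 h 5 min
Sat: 5:36 AM–4:46 PM = 11 h 10 min; less 30 min break → 10 h 40 min
Total worked: 40 h 33 min = 2433 min.
Regular 40 h 0 min = 2400 min at $38.00/h; overtime 0 h 33 min = 33 min at $57.00/h.
Pay = (2400 × $38.00 + 33 × $57.00) ÷ 60 = $1551.35.

$1551.35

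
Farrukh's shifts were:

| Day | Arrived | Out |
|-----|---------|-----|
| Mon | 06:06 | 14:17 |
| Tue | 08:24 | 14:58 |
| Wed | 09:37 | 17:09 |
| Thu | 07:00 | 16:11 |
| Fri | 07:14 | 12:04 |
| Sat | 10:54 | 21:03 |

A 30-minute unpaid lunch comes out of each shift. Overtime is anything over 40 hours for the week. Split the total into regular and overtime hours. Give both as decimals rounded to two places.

Mon: 06:06–14:17 = 8 h 11 min; less 30 min break → 7 h 41 min
Tue: 08:24–14:58 = 6 h 34 min; less 30 min break → 6 h 4 min
Wed: 09:37–17:09 = 7 h 32 min; less 30 min break → 7 h 2 min
Thu: 07:00–16:11 = 9 h 11 min; less 30 min break → 8 h 41 min
Fri: 07:14–12:04 = 4 h 50 min; less 30 min break → 4 h 20 min
Sat: 10:54–21:03 = 10 h 9 min; less 30 min break → 9 h 39 min
Total worked: 43 h 27 min = 43.45 h.
Threshold 40 h → overtime 3 h 27 min, regular 40 h 0 min.

Regular 40.00 hours, overtime 3.45 hours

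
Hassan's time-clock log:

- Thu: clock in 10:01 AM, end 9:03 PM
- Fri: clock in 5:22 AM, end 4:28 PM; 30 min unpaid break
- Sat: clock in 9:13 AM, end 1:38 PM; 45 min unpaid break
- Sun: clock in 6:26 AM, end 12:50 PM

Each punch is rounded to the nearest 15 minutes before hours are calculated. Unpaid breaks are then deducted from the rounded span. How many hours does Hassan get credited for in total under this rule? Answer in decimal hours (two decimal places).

31.75 hours

Thu: in 10:01 AM→10:00 AM, out 9:03 PM→9:00 PM; 11 h 0 min
Fri: in 5:22 AM→5:15 AM, out 4:28 PM→4:30 PM; 11 h 15 min − 30 min = 10 h 45 min
Sat: in 9:13 AM→9:15 AM, out 1:38 PM→1:45 PM; 4 h 30 min − 45 min = 3 h 45 min
Sun: in 6:26 AM→6:30 AM, out 12:50 PM→12:45 PM; 6 h 15 min
Total credited: 31 h 45 min.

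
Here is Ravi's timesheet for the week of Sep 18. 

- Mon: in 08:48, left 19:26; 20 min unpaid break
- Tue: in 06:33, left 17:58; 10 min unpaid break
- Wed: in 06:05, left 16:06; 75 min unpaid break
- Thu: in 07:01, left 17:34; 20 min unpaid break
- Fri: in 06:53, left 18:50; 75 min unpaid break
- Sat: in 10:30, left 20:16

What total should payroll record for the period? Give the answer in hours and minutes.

Mon: 08:48–19:26 = 10 h 38 min; less 20 min break → 10 h 18 min
Tue: 06:33–17:58 = 11 h 25 min; less 10 min break → 11 h 15 min
Wed: 06:05–16:06 = 10 h 1 min; less 75 min break → 8 h 46 min
Thu: 07:01–17:34 = 10 h 33 min; less 20 min break → 10 h 13 min
Fri: 06:53–18:50 = 11 h 57 min; less 75 min break → 10 h 42 min
Sat: 10:30–20:16 = 9 h 46 min
Total: 10 h 18 min + 11 h 15 min + 8 h 46 min + 10 h 13 min + 10 h 42 min + 9 h 46 min = 61 h 0 min.

61 h 0 min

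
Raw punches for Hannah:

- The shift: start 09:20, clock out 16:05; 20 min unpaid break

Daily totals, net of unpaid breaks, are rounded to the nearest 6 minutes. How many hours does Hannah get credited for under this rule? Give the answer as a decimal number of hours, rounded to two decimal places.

6.40 hours

The shift: 09:20–16:05 = 6 h 45 min − 20 min = 6 h 25 min → rounds to 6 h 24 min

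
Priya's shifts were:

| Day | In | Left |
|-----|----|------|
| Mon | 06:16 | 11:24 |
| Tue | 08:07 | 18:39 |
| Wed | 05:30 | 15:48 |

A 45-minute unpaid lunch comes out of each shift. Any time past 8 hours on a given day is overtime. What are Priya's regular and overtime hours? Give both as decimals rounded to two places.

Mon: 06:16–11:24 = 5 h 8 min; less 45 min break → 4 h 23 min
Tue: 08:07–18:39 = 10 h 32 min; less 45 min break → 9 h 47 min
Wed: 05:30–15:48 = 10 h 18 min; less 45 min break → 9 h 33 min
Mon reg 4 h 23 min / OT 0 h 0 min; Tue reg 8 h 0 min / OT 1 h 47 min; Wed reg 8 h 0 min / OT 1 h 33 min.
Totals: regular 20 h 23 min, overtime 3 h 20 min.

Regular 20.38 hours, overtime 3.33 hours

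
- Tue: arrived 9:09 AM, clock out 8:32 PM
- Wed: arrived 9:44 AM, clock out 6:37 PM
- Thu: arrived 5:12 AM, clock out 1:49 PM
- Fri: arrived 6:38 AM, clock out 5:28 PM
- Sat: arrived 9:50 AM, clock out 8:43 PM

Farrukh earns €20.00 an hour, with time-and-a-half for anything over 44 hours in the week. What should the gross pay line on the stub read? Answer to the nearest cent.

€1078.00

Tue: 9:09 AM–8:32 PM = 11 h 23 min
Wed: 9:44 AM–6:37 PM = 8 h 53 min
Thu: 5:12 AM–1:49 PM = 8 h 37 min
Fri: 6:38 AM–5:28 PM = 10 h 50 min
Sat: 9:50 AM–8:43 PM = 10 h 53 min
Total worked: 50 h 36 min = 3036 min.
Regular 44 h 0 min = 2640 min at €20.00/h; overtime 6 h 36 min = 396 min at €30.00/h.
Pay = (2640 × €20.00 + 396 × €30.00) ÷ 60 = €1078.00.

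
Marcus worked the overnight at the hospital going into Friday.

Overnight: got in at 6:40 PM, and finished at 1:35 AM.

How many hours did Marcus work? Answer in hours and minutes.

6 h 55 min

Overnight: 6:40 PM → midnight = 5 h 20 min; midnight → 1:35 AM = 1 h 35 min; span 6 h 55 min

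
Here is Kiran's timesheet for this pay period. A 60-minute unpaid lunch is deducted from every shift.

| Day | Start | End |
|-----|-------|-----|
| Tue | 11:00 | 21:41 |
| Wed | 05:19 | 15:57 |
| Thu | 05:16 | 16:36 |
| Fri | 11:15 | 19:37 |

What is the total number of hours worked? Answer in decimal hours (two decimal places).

37.02 hours

Tue: 11:00–21:41 = 10 h 41 min; less 60 min break → 9 h 41 min
Wed: 05:19–15:57 = 10 h 38 min; less 60 min break → 9 h 38 min
Thu: 05:16–16:36 = 11 h 20 min; less 60 min break → 10 h 20 min
Fri: 11:15–19:37 = 8 h 22 min; less 60 min break → 7 h 22 min
Total: 9 h 41 min + 9 h 38 min + 10 h 20 min + 7 h 22 min = 37 h 1 min.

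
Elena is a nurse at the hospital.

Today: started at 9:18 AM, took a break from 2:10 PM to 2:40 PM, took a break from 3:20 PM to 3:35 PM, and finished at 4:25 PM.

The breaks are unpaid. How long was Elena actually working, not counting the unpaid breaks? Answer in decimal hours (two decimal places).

6.37 hours

Today: 9:18 AM–4:25 PM = 7 h 7 min; less 45 min break → 6 h 22 min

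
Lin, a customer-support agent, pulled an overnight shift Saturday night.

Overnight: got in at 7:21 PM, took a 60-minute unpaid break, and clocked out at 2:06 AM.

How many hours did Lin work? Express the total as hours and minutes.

Overnight: 7:21 PM → midnight = 4 h 39 min; midnight → 2:06 AM = 2 h 6 min; span 6 h 45 min; less 60 min break → 5 h 45 min

5 h 45 min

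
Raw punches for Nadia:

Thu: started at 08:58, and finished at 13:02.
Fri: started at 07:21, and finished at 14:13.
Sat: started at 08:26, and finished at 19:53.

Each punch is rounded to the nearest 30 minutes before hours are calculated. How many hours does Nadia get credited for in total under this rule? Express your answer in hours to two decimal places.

22.00 hours

Thu: in 08:58→09:00, out 13:02→13:00; 4 h 0 min
Fri: in 07:21→07:30, out 14:13→14:00; 6 h 30 min
Sat: in 08:26→08:30, out 19:53→20:00; 11 h 30 min
Total credited: 22 h 0 min.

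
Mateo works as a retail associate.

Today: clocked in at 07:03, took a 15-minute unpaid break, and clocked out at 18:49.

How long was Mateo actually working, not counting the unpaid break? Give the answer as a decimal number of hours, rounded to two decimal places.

Today: 07:03–18:49 = 11 h 46 min; less 15 min break → 11 h 31 min

11.52 hours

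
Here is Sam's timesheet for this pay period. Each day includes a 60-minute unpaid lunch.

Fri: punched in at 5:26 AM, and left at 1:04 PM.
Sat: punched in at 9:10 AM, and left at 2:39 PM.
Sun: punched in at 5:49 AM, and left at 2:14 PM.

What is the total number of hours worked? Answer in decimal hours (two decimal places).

18.53 hours

Fri: 5:26 AM–1:04 PM = 7 h 38 min; less 60 min break → 6 h 38 min
Sat: 9:10 AM–2:39 PM = 5 h 29 min; less 60 min break → 4 h 29 min
Sun: 5:49 AM–2:14 PM = 8 h 25 min; less 60 min break → 7 h 25 min
Total: 6 h 38 min + 4 h 29 min + 7 h 25 min = 18 h 32 min.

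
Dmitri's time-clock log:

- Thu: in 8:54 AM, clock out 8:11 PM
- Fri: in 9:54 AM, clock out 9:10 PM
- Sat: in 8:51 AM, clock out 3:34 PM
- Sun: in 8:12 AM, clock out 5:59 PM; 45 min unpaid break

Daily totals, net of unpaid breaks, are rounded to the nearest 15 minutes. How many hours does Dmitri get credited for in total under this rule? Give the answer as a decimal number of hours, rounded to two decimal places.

38.25 hours

Thu: 8:54 AM–8:11 PM = 11 h 17 min → rounds to 11 h 15 min
Fri: 9:54 AM–9:10 PM = 11 h 16 min → rounds to 11 h 15 min
Sat: 8:51 AM–3:34 PM = 6 h 43 min → rounds to 6 h 45 min
Sun: 8:12 AM–5:59 PM = 9 h 47 min − 45 min = 9 h 2 min → rounds to 9 h 0 min
Total credited: 38 h 15 min.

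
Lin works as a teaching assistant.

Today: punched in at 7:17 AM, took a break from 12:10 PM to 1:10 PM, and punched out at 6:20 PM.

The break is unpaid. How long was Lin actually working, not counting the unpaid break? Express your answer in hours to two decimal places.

Today: 7:17 AM–6:20 PM = 11 h 3 min; less 60 min break → 10 h 3 min

10.05 hours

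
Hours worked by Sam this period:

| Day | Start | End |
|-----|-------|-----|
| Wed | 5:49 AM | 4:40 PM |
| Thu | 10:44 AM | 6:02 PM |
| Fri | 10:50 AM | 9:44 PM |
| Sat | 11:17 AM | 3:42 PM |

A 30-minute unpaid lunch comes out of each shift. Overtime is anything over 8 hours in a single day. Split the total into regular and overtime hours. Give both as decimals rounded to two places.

Regular 26.72 hours, overtime 4.75 hours

Wed: 5:49 AM–4:40 PM = 10 h 51 min; less 30 min break → 10 h 21 min
Thu: 10:44 AM–6:02 PM = 7 h 18 min; less 30 min break → 6 h 48 min
Fri: 10:50 AM–9:44 PM = 10 h 54 min; less 30 min break → 10 h 24 min
Sat: 11:17 AM–3:42 PM = 4 h 25 min; less 30 min break → 3 h 55 min
Wed reg 8 h 0 min / OT 2 h 21 min; Thu reg 6 h 48 min / OT 0 h 0 min; Fri reg 8 h 0 min / OT 2 h 24 min; Sat reg 3 h 55 min / OT 0 h 0 min.
Totals: regular 26 h 43 min, overtime 4 h 45 min.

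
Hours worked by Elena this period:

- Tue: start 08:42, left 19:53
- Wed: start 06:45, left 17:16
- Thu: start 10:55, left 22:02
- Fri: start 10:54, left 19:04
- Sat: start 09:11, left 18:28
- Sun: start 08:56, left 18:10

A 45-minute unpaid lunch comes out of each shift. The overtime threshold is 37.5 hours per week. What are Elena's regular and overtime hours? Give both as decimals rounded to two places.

Regular 37.50 hours, overtime 17.50 hours

Tue: 08:42–19:53 = 11 h 11 min; less 45 min break → 10 h 26 min
Wed: 06:45–17:16 = 10 h 31 min; less 45 min break → 9 h 46 min
Thu: 10:55–22:02 = 11 h 7 min; less 45 min break → 10 h 22 min
Fri: 10:54–19:04 = 8 h 10 min; less 45 min break → 7 h 25 min
Sat: 09:11–18:28 = 9 h 17 min; less 45 min break → 8 h 32 min
Sun: 08:56–18:10 = 9 h 14 min; less 45 min break → 8 h 29 min
Total worked: 55 h 0 min = 55.00 h.
Threshold 37.5 h → overtime 17 h 30 min, regular 37 h 30 min.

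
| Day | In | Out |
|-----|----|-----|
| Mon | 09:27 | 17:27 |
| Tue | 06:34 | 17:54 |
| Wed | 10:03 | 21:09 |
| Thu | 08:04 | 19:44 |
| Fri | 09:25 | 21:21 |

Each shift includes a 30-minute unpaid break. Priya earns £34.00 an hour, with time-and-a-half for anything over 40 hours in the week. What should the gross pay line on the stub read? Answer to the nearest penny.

£1948.20

Mon: 09:27–17:27 = 8 h 0 min; less 30 min break → 7 h 30 min
Tue: 06:34–17:54 = 11 h 20 min; less 30 min break → 10 h 50 min
Wed: 10:03–21:09 = 11 h 6 min; less 30 min break → 10 h 36 min
Thu: 08:04–19:44 = 11 h 40 min; less 30 min break → 11 h 10 min
Fri: 09:25–21:21 = 11 h 56 min; less 30 min break → 11 h 26 min
Total worked: 51 h 32 min = 3092 min.
Regular 40 h 0 min = 2400 min at £34.00/h; overtime 11 h 32 min = 692 min at £51.00/h.
Pay = (2400 × £34.00 + 692 × £51.00) ÷ 60 = £1948.20.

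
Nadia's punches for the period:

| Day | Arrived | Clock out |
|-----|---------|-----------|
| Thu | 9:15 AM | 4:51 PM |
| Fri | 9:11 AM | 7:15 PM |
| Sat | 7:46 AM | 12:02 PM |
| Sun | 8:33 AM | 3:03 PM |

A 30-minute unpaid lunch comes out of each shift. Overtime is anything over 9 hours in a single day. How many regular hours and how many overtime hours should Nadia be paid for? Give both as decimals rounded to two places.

Thu: 9:15 AM–4:51 PM = 7 h 36 min; less 30 min break → 7 h 6 min
Fri: 9:11 AM–7:15 PM = 10 h 4 min; less 30 min break → 9 h 34 min
Sat: 7:46 AM–12:02 PM = 4 h 16 min; less 30 min break → 3 h 46 min
Sun: 8:33 AM–3:03 PM = 6 h 30 min; less 30 min break → 6 h 0 min
Thu reg 7 h 6 min / OT 0 h 0 min; Fri reg 9 h 0 min / OT 0 h 34 min; Sat reg 3 h 46 min / OT 0 h 0 min; Sun reg 6 h 0 min / OT 0 h 0 min.
Totals: regular 25 h 52 min, overtime 0 h 34 min.

Regular 25.87 hours, overtime 0.57 hours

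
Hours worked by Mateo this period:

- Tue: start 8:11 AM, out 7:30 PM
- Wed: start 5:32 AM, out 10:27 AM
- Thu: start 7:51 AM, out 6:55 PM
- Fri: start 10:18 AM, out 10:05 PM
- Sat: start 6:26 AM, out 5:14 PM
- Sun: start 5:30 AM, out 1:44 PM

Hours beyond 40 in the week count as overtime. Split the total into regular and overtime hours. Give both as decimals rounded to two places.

Tue: 8:11 AM–7:30 PM = 11 h 19 min
Wed: 5:32 AM–10:27 AM = 4 h 55 min
Thu: 7:51 AM–6:55 PM = 11 h 4 min
Fri: 10:18 AM–10:05 PM = 11 h 47 min
Sat: 6:26 AM–5:14 PM = 10 h 48 min
Sun: 5:30 AM–1:44 PM = 8 h 14 min
Total worked: 58 h 7 min = 58.12 h.
Threshold 40 h → overtime 18 h 7 min, regular 40 h 0 min.

Regular 40.00 hours, overtime 18.12 hours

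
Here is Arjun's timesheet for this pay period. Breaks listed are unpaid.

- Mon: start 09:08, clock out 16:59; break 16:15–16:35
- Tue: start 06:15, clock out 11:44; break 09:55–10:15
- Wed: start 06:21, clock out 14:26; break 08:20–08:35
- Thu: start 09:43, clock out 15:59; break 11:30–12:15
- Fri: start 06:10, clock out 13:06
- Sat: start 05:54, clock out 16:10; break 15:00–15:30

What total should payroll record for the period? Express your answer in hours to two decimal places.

42.72 hours

Mon: 09:08–16:59 = 7 h 51 min; less 20 min break → 7 h 31 min
Tue: 06:15–11:44 = 5 h 29 min; less 20 min break → 5 h 9 min
Wed: 06:21–14:26 = 8 h 5 min; less 15 min break → 7 h 50 min
Thu: 09:43–15:59 = 6 h 16 min; less 45 min break → 5 h 31 min
Fri: 06:10–13:06 = 6 h 56 min
Sat: 05:54–16:10 = 10 h 16 min; less 30 min break → 9 h 46 min
Total: 7 h 31 min + 5 h 9 min + 7 h 50 min + 5 h 31 min + 6 h 56 min + 9 h 46 min = 42 h 43 min.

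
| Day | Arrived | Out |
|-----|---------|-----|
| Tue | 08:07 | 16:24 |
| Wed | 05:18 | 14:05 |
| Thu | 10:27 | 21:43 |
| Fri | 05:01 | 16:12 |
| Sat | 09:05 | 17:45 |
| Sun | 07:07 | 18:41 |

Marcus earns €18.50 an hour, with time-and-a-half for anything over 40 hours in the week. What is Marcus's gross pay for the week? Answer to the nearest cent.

Tue: 08:07–16:24 = 8 h 17 min
Wed: 05:18–14:05 = 8 h 47 min
Thu: 10:27–21:43 = 11 h 16 min
Fri: 05:01–16:12 = 11 h 11 min
Sat: 09:05–17:45 = 8 h 40 min
Sun: 07:07–18:41 = 11 h 34 min
Total worked: 59 h 45 min = 3585 min.
Regular 40 h 0 min = 2400 min at €18.50/h; overtime 19 h 45 min = 1185 min at €27.75/h.
Pay = (2400 × €18.50 + 1185 × €27.75) ÷ 60 = €1288.06.

€1288.06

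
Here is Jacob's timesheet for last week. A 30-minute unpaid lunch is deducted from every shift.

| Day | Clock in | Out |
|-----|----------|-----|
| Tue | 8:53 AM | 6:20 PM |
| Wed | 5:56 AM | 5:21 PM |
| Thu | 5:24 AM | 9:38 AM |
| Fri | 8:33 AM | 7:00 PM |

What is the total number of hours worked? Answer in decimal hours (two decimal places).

33.55 hours

Tue: 8:53 AM–6:20 PM = 9 h 27 min; less 30 min break → 8 h 57 min
Wed: 5:56 AM–5:21 PM = 11 h 25 min; less 30 min break → 10 h 55 min
Thu: 5:24 AM–9:38 AM = 4 h 14 min; less 30 min break → 3 h 44 min
Fri: 8:33 AM–7:00 PM = 10 h 27 min; less 30 min break → 9 h 57 min
Total: 8 h 57 min + 10 h 55 min + 3 h 44 min + 9 h 57 min = 33 h 33 min.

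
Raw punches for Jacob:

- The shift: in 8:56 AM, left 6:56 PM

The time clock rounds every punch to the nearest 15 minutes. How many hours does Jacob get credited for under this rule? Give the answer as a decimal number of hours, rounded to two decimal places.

The shift: in 8:56 AM→9:00 AM, out 6:56 PM→7:00 PM; 10 h 0 min

10.00 hours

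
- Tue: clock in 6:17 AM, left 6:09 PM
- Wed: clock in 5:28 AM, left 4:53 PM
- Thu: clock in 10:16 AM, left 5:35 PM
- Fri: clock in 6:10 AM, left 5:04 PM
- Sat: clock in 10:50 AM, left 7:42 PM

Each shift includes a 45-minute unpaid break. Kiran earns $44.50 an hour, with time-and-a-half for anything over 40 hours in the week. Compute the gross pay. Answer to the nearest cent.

$2221.66

Tue: 6:17 AM–6:09 PM = 11 h 52 min; less 45 min break → 11 h 7 min
Wed: 5:28 AM–4:53 PM = 11 h 25 min; less 45 min break → 10 h 40 min
Thu: 10:16 AM–5:35 PM = 7 h 19 min; less 45 min break → 6 h 34 min
Fri: 6:10 AM–5:04 PM = 10 h 54 min; less 45 min break → 10 h 9 min
Sat: 10:50 AM–7:42 PM = 8 h 52 min; less 45 min break → 8 h 7 min
Total worked: 46 h 37 min = 2797 min.
Regular 40 h 0 min = 2400 min at $44.50/h; overtime 6 h 37 min = 397 min at $66.75/h.
Pay = (2400 × $44.50 + 397 × $66.75) ÷ 60 = $2221.66.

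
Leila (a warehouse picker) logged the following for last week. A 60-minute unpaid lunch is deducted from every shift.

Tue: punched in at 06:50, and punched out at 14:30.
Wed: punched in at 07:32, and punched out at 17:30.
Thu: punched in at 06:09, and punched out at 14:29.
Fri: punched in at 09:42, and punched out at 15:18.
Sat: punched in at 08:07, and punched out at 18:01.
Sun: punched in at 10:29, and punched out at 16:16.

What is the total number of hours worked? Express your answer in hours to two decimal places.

Tue: 06:50–14:30 = 7 h 40 min; less 60 min break → 6 h 40 min
Wed: 07:32–17:30 = 9 h 58 min; less 60 min break → 8 h 58 min
Thu: 06:09–14:29 = 8 h 20 min; less 60 min break → 7 h 20 min
Fri: 09:42–15:18 = 5 h 36 min; less 60 min break → 4 h 36 min
Sat: 08:07–18:01 = 9 h 54 min; less 60 min break → 8 h 54 min
Sun: 10:29–16:16 = 5 h 47 min; less 60 min break → 4 h 47 min
Total: 6 h 40 min + 8 h 58 min + 7 h 20 min + 4 h 36 min + 8 h 54 min + 4 h 47 min = 41 h 15 min.

41.25 hours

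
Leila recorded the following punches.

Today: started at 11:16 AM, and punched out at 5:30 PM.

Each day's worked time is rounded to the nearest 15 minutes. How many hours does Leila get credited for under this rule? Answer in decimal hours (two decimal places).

6.25 hours

Today: 11:16 AM–5:30 PM = 6 h 14 min → rounds to 6 h 15 min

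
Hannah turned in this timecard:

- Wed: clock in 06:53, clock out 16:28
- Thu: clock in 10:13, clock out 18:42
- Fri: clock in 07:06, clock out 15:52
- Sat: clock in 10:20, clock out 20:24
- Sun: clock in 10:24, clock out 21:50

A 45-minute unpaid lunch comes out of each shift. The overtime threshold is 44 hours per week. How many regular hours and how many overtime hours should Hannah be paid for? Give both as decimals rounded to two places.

Wed: 06:53–16:28 = 9 h 35 min; less 45 min break → 8 h 50 min
Thu: 10:13–18:42 = 8 h 29 min; less 45 min break → 7 h 44 min
Fri: 07:06–15:52 = 8 h 46 min; less 45 min break → 8 h 1 min
Sat: 10:20–20:24 = 10 h 4 min; less 45 min break → 9 h 19 min
Sun: 10:24–21:50 = 11 h 26 min; less 45 min break → 10 h 41 min
Total worked: 44 h 35 min = 44.58 h.
Threshold 44 h → overtime 0 h 35 min, regular 44 h 0 min.

Regular 44.00 hours, overtime 0.58 hours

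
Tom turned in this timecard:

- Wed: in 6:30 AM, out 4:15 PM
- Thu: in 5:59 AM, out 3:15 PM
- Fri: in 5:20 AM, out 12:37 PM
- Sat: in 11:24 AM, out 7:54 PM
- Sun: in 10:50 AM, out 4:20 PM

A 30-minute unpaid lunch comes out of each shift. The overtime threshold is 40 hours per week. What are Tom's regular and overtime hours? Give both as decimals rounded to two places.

Wed: 6:30 AM–4:15 PM = 9 h 45 min; less 30 min break → 9 h 15 min
Thu: 5:59 AM–3:15 PM = 9 h 16 min; less 30 min break → 8 h 46 min
Fri: 5:20 AM–12:37 PM = 7 h 17 min; less 30 min break → 6 h 47 min
Sat: 11:24 AM–7:54 PM = 8 h 30 min; less 30 min break → 8 h 0 min
Sun: 10:50 AM–4:20 PM = 5 h 30 min; less 30 min break → 5 h 0 min
Total worked: 37 h 48 min = 37.80 h.
Threshold 40 h → overtime 0 h 0 min, regular 37 h 48 min.

Regular 37.80 hours, overtime 0.00 hours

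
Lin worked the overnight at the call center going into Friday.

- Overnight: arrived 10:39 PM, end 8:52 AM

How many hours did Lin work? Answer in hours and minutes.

10 h 13 min

Overnight: 10:39 PM → midnight = 1 h 21 min; midnight → 8:52 AM = 8 h 52 min; span 10 h 13 min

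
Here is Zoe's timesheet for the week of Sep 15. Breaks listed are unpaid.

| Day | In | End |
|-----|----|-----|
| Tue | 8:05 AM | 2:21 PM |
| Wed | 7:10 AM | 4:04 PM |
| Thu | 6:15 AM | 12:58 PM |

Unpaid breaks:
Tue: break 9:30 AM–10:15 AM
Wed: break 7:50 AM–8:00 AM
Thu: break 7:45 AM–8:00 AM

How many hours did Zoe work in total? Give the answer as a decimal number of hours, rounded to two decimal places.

Tue: 8:05 AM–2:21 PM = 6 h 16 min; less 45 min break → 5 h 31 min
Wed: 7:10 AM–4:04 PM = 8 h 54 min; less 10 min break → 8 h 44 min
Thu: 6:15 AM–12:58 PM = 6 h 43 min; less 15 min break → 6 h 28 min
Total: 5 h 31 min + 8 h 44 min + 6 h 28 min = 20 h 43 min.

20.72 hours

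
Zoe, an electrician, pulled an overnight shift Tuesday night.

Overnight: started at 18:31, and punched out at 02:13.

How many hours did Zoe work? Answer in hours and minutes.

Overnight: 18:31 → midnight = 5 h 29 min; midnight → 02:13 = 2 h 13 min; span 7 h 42 min

7 h 42 min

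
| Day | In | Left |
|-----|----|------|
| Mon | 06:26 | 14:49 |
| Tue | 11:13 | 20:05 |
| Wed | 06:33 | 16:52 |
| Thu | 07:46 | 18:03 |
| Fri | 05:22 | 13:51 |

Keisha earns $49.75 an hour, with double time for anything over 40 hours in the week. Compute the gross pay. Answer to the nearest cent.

Mon: 06:26–14:49 = 8 h 23 min
Tue: 11:13–20:05 = 8 h 52 min
Wed: 06:33–16:52 = 10 h 19 min
Thu: 07:46–18:03 = 10 h 17 min
Fri: 05:22–13:51 = 8 h 29 min
Total worked: 46 h 20 min = 2780 min.
Regular 40 h 0 min = 2400 min at $49.75/h; overtime 6 h 20 min = 380 min at $99.50/h.
Pay = (2400 × $49.75 + 380 × $99.50) ÷ 60 = $2620.17.

$2620.17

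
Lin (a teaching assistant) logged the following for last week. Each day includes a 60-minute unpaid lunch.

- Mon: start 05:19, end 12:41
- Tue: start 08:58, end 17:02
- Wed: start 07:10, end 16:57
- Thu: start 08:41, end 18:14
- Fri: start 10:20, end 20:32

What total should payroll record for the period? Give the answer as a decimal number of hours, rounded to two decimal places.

39.97 hours

Mon: 05:19–12:41 = 7 h 22 min; less 60 min break → 6 h 22 min
Tue: 08:58–17:02 = 8 h 4 min; less 60 min break → 7 h 4 min
Wed: 07:10–16:57 = 9 h 47 min; less 60 min break → 8 h 47 min
Thu: 08:41–18:14 = 9 h 33 min; less 60 min break → 8 h 33 min
Fri: 10:20–20:32 = 10 h 12 min; less 60 min break → 9 h 12 min
Total: 6 h 22 min + 7 h 4 min + 8 h 47 min + 8 h 33 min + 9 h 12 min = 39 h 58 min.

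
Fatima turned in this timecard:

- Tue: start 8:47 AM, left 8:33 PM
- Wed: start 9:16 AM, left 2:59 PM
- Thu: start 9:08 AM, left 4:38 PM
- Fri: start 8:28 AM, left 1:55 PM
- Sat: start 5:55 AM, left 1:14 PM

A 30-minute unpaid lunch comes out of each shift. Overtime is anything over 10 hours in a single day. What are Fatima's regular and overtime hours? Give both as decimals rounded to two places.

Regular 33.98 hours, overtime 1.27 hours

Tue: 8:47 AM–8:33 PM = 11 h 46 min; less 30 min break → 11 h 16 min
Wed: 9:16 AM–2:59 PM = 5 h 43 min; less 30 min break → 5 h 13 min
Thu: 9:08 AM–4:38 PM = 7 h 30 min; less 30 min break → 7 h 0 min
Fri: 8:28 AM–1:55 PM = 5 h 27 min; less 30 min break → 4 h 57 min
Sat: 5:55 AM–1:14 PM = 7 h 19 min; less 30 min break → 6 h 49 min
Tue reg 10 h 0 min / OT 1 h 16 min; Wed reg 5 h 13 min / OT 0 h 0 min; Thu reg 7 h 0 min / OT 0 h 0 min; Fri reg 4 h 57 min / OT 0 h 0 min; Sat reg 6 h 49 min / OT 0 h 0 min.
Totals: regular 33 h 59 min, overtime 1 h 16 min.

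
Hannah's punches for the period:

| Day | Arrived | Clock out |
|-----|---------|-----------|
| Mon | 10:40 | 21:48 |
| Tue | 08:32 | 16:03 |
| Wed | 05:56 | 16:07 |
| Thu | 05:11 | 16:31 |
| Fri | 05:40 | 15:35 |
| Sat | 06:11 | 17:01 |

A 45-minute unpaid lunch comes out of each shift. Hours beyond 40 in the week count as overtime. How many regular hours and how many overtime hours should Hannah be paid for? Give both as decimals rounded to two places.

Regular 40.00 hours, overtime 16.42 hours

Mon: 10:40–21:48 = 11 h 8 min; less 45 min break → 10 h 23 min
Tue: 08:32–16:03 = 7 h 31 min; less 45 min break → 6 h 46 min
Wed: 05:56–16:07 = 10 h 11 min; less 45 min break → 9 h 26 min
Thu: 05:11–16:31 = 11 h 20 min; less 45 min break → 10 h 35 min
Fri: 05:40–15:35 = 9 h 55 min; less 45 min break → 9 h 10 min
Sat: 06:11–17:01 = 10 h 50 min; less 45 min break → 10 h 5 min
Total worked: 56 h 25 min = 56.42 h.
Threshold 40 h → overtime 16 h 25 min, regular 40 h 0 min.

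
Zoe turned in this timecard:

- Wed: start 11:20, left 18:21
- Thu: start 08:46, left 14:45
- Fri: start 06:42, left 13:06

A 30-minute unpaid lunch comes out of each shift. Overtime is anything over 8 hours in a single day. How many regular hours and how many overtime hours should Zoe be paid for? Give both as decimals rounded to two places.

Wed: 11:20–18:21 = 7 h 1 min; less 30 min break → 6 h 31 min
Thu: 08:46–14:45 = 5 h 59 min; less 30 min break → 5 h 29 min
Fri: 06:42–13:06 = 6 h 24 min; less 30 min break → 5 h 54 min
Wed reg 6 h 31 min / OT 0 h 0 min; Thu reg 5 h 29 min / OT 0 h 0 min; Fri reg 5 h 54 min / OT 0 h 0 min.
Totals: regular 17 h 54 min, overtime 0 h 0 min.

Regular 17.90 hours, overtime 0.00 hours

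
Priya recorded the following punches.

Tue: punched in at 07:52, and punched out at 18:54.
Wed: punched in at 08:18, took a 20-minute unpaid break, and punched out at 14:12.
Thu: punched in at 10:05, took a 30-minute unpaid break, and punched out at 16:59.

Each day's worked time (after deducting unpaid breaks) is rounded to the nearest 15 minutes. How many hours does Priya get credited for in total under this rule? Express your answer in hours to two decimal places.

23.00 hours

Tue: 07:52–18:54 = 11 h 2 min → rounds to 11 h 0 min
Wed: 08:18–14:12 = 5 h 54 min − 20 min = 5 h 34 min → rounds to 5 h 30 min
Thu: 10:05–16:59 = 6 h 54 min − 30 min = 6 h 24 min → rounds to 6 h 30 min
Total credited: 23 h 0 min.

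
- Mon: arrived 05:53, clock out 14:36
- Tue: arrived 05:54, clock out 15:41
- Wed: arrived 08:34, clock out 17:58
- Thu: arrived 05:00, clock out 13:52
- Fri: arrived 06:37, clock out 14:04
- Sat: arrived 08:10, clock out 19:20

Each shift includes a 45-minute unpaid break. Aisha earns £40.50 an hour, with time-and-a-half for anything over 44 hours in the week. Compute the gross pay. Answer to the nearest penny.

Mon: 05:53–14:36 = 8 h 43 min; less 45 min break → 7 h 58 min
Tue: 05:54–15:41 = 9 h 47 min; less 45 min break → 9 h 2 min
Wed: 08:34–17:58 = 9 h 24 min; less 45 min break → 8 h 39 min
Thu: 05:00–13:52 = 8 h 52 min; less 45 min break → 8 h 7 min
Fri: 06:37–14:04 = 7 h 27 min; less 45 min break → 6 h 42 min
Sat: 08:10–19:20 = 11 h 10 min; less 45 min break → 10 h 25 min
Total worked: 50 h 53 min = 3053 min.
Regular 44 h 0 min = 2640 min at £40.50/h; overtime 6 h 53 min = 413 min at £60.75/h.
Pay = (2640 × £40.50 + 413 × £60.75) ÷ 60 = £2200.16.

£2200.16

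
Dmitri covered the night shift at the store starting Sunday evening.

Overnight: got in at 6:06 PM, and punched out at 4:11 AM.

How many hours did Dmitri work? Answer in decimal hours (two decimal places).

10.08 hours

Overnight: 6:06 PM → midnight = 5 h 54 min; midnight → 4:11 AM = 4 h 11 min; span 10 h 5 min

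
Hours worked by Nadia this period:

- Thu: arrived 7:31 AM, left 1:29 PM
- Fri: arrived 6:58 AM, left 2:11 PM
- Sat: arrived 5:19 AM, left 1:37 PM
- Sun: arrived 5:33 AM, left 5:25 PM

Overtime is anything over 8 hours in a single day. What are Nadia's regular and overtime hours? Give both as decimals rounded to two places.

Regular 29.18 hours, overtime 4.17 hours

Thu: 7:31 AM–1:29 PM = 5 h 58 min
Fri: 6:58 AM–2:11 PM = 7 h 13 min
Sat: 5:19 AM–1:37 PM = 8 h 18 min
Sun: 5:33 AM–5:25 PM = 11 h 52 min
Thu reg 5 h 58 min / OT 0 h 0 min; Fri reg 7 h 13 min / OT 0 h 0 min; Sat reg 8 h 0 min / OT 0 h 18 min; Sun reg 8 h 0 min / OT 3 h 52 min.
Totals: regular 29 h 11 min, overtime 4 h 10 min.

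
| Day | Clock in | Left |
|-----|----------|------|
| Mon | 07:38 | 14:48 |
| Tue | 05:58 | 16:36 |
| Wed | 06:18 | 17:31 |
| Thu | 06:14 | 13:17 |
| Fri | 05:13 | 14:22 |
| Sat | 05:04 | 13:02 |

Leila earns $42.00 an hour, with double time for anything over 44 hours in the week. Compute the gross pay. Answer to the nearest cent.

$2619.40

Mon: 07:38–14:48 = 7 h 10 min
Tue: 05:58–16:36 = 10 h 38 min
Wed: 06:18–17:31 = 11 h 13 min
Thu: 06:14–13:17 = 7 h 3 min
Fri: 05:13–14:22 = 9 h 9 min
Sat: 05:04–13:02 = 7 h 58 min
Total worked: 53 h 11 min = 3191 min.
Regular 44 h 0 min = 2640 min at $42.00/h; overtime 9 h 11 min = 551 min at $84.00/h.
Pay = (2640 × $42.00 + 551 × $84.00) ÷ 60 = $2619.40.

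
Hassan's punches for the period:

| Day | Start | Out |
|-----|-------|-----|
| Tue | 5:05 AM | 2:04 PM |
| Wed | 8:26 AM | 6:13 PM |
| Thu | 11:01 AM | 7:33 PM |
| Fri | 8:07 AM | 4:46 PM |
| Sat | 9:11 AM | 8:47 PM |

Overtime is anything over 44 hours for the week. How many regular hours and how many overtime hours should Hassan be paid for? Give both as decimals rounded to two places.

Regular 44.00 hours, overtime 3.55 hours

Tue: 5:05 AM–2:04 PM = 8 h 59 min
Wed: 8:26 AM–6:13 PM = 9 h 47 min
Thu: 11:01 AM–7:33 PM = 8 h 32 min
Fri: 8:07 AM–4:46 PM = 8 h 39 min
Sat: 9:11 AM–8:47 PM = 11 h 36 min
Total worked: 47 h 33 min = 47.55 h.
Threshold 44 h → overtime 3 h 33 min, regular 44 h 0 min.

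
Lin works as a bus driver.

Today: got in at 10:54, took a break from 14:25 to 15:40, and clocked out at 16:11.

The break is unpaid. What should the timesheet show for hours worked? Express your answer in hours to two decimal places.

Today: 10:54–16:11 = 5 h 17 min; less 75 min break → 4 h 2 min

4.03 hours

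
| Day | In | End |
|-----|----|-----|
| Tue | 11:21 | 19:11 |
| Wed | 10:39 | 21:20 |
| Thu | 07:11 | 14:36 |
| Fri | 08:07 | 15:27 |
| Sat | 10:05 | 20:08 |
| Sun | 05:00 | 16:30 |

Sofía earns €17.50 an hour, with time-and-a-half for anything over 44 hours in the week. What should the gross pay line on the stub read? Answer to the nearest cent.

Tue: 11:21–19:11 = 7 h 50 min
Wed: 10:39–21:20 = 10 h 41 min
Thu: 07:11–14:36 = 7 h 25 min
Fri: 08:07–15:27 = 7 h 20 min
Sat: 10:05–20:08 = 10 h 3 min
Sun: 05:00–16:30 = 11 h 30 min
Total worked: 54 h 49 min = 3289 min.
Regular 44 h 0 min = 2640 min at €17.50/h; overtime 10 h 49 min = 649 min at €26.25/h.
Pay = (2640 × €17.50 + 649 × €26.25) ÷ 60 = €1053.94.

€1053.94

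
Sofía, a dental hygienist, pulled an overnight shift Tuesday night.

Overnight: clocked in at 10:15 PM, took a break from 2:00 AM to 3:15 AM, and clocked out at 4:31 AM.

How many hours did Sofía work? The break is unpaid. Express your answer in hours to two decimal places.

Overnight: 10:15 PM → midnight = 1 h 45 min; midnight → 4:31 AM = 4 h 31 min; span 6 h 16 min; less 75 min break → 5 h 1 min

5.02 hours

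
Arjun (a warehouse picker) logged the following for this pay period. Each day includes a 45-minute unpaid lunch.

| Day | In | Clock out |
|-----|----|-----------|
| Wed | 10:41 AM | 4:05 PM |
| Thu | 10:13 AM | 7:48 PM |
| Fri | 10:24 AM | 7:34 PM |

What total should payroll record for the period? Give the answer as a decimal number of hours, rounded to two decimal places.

21.90 hours

Wed: 10:41 AM–4:05 PM = 5 h 24 min; less 45 min break → 4 h 39 min
Thu: 10:13 AM–7:48 PM = 9 h 35 min; less 45 min break → 8 h 50 min
Fri: 10:24 AM–7:34 PM = 9 h 10 min; less 45 min break → 8 h 25 min
Total: 4 h 39 min + 8 h 50 min + 8 h 25 min = 21 h 54 min.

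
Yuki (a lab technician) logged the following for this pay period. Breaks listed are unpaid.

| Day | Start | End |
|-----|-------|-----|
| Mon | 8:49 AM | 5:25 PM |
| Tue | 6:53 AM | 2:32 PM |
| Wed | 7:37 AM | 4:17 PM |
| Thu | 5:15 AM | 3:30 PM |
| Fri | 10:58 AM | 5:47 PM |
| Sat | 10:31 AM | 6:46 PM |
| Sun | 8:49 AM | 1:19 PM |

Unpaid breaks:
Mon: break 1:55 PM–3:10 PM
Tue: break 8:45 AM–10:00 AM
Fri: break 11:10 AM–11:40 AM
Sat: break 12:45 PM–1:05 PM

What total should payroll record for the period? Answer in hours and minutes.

51 h 24 min

Mon: 8:49 AM–5:25 PM = 8 h 36 min; less 75 min break → 7 h 21 min
Tue: 6:53 AM–2:32 PM = 7 h 39 min; less 75 min break → 6 h 24 min
Wed: 7:37 AM–4:17 PM = 8 h 40 min
Thu: 5:15 AM–3:30 PM = 10 h 15 min
Fri: 10:58 AM–5:47 PM = 6 h 49 min; less 30 min break → 6 h 19 min
Sat: 10:31 AM–6:46 PM = 8 h 15 min; less 20 min break → 7 h 55 min
Sun: 8:49 AM–1:19 PM = 4 h 30 min
Total: 7 h 21 min + 6 h 24 min + 8 h 40 min + 10 h 15 min + 6 h 19 min + 7 h 55 min + 4 h 30 min = 51 h 24 min.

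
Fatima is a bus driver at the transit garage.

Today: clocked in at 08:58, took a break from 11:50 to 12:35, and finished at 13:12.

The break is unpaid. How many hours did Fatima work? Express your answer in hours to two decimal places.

3.48 hours

Today: 08:58–13:12 = 4 h 14 min; less 45 min break → 3 h 29 min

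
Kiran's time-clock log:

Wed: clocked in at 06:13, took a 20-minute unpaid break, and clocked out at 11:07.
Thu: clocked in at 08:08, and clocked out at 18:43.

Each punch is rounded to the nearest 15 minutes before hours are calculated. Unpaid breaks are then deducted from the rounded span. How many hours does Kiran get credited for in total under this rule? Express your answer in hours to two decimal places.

Wed: in 06:13→06:15, out 11:07→11:00; 4 h 45 min − 20 min = 4 h 25 min
Thu: in 08:08→08:15, out 18:43→18:45; 10 h 30 min
Total credited: 14 h 55 min.

14.92 hours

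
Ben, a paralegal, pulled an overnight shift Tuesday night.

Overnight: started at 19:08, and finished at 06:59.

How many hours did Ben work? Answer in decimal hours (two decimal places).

Overnight: 19:08 → midnight = 4 h 52 min; midnight → 06:59 = 6 h 59 min; span 11 h 51 min

11.85 hours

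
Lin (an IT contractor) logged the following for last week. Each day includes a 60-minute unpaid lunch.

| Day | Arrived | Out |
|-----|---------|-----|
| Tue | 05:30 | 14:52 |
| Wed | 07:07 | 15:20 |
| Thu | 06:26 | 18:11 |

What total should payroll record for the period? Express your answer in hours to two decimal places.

Tue: 05:30–14:52 = 9 h 22 min; less 60 min break → 8 h 22 min
Wed: 07:07–15:20 = 8 h 13 min; less 60 min break → 7 h 13 min
Thu: 06:26–18:11 = 11 h 45 min; less 60 min break → 10 h 45 min
Total: 8 h 22 min + 7 h 13 min + 10 h 45 min = 26 h 20 min.

26.33 hours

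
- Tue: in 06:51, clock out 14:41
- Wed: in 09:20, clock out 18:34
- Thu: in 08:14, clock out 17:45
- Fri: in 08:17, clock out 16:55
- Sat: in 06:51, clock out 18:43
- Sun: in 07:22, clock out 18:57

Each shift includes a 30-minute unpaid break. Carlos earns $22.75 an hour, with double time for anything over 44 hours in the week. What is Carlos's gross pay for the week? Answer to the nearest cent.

Tue: 06:51–14:41 = 7 h 50 min; less 30 min break → 7 h 20 min
Wed: 09:20–18:34 = 9 h 14 min; less 30 min break → 8 h 44 min
Thu: 08:14–17:45 = 9 h 31 min; less 30 min break → 9 h 1 min
Fri: 08:17–16:55 = 8 h 38 min; less 30 min break → 8 h 8 min
Sat: 06:51–18:43 = 11 h 52 min; less 30 min break → 11 h 22 min
Sun: 07:22–18:57 = 11 h 35 min; less 30 min break → 11 h 5 min
Total worked: 55 h 40 min = 3340 min.
Regular 44 h 0 min = 2640 min at $22.75/h; overtime 11 h 40 min = 700 min at $45.50/h.
Pay = (2640 × $22.75 + 700 × $45.50) ÷ 60 = $1531.83.

$1531.83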